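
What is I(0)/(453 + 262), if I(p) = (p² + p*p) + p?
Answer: 0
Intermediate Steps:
I(p) = p + 2*p² (I(p) = (p² + p²) + p = 2*p² + p = p + 2*p²)
I(0)/(453 + 262) = (0*(1 + 2*0))/(453 + 262) = (0*(1 + 0))/715 = (0*1)/715 = (1/715)*0 = 0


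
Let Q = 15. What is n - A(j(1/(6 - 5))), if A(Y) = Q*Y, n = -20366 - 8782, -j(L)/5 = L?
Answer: -29073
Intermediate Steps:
j(L) = -5*L
n = -29148
A(Y) = 15*Y
n - A(j(1/(6 - 5))) = -29148 - 15*(-5/(6 - 5)) = -29148 - 15*(-5/1) = -29148 - 15*(-5*1) = -29148 - 15*(-5) = -29148 - 1*(-75) = -29148 + 75 = -29073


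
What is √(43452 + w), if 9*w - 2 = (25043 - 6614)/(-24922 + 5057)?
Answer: √154322983158665/59595 ≈ 208.45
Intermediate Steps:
w = 21301/178785 (w = 2/9 + ((25043 - 6614)/(-24922 + 5057))/9 = 2/9 + (18429/(-19865))/9 = 2/9 + (18429*(-1/19865))/9 = 2/9 + (⅑)*(-18429/19865) = 2/9 - 6143/59595 = 21301/178785 ≈ 0.11914)
√(43452 + w) = √(43452 + 21301/178785) = √(7768587121/178785) = √154322983158665/59595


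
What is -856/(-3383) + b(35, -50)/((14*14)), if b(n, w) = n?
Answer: 40883/94724 ≈ 0.43160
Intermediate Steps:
-856/(-3383) + b(35, -50)/((14*14)) = -856/(-3383) + 35/((14*14)) = -856*(-1/3383) + 35/196 = 856/3383 + 35*(1/196) = 856/3383 + 5/28 = 40883/94724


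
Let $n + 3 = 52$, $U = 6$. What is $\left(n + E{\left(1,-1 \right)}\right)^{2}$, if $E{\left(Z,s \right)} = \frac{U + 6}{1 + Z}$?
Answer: $3025$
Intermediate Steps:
$n = 49$ ($n = -3 + 52 = 49$)
$E{\left(Z,s \right)} = \frac{12}{1 + Z}$ ($E{\left(Z,s \right)} = \frac{6 + 6}{1 + Z} = \frac{12}{1 + Z}$)
$\left(n + E{\left(1,-1 \right)}\right)^{2} = \left(49 + \frac{12}{1 + 1}\right)^{2} = \left(49 + \frac{12}{2}\right)^{2} = \left(49 + 12 \cdot \frac{1}{2}\right)^{2} = \left(49 + 6\right)^{2} = 55^{2} = 3025$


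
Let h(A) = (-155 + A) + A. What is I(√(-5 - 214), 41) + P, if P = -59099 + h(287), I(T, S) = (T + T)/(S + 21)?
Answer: -58680 + I*√219/31 ≈ -58680.0 + 0.47738*I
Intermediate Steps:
h(A) = -155 + 2*A
I(T, S) = 2*T/(21 + S) (I(T, S) = (2*T)/(21 + S) = 2*T/(21 + S))
P = -58680 (P = -59099 + (-155 + 2*287) = -59099 + (-155 + 574) = -59099 + 419 = -58680)
I(√(-5 - 214), 41) + P = 2*√(-5 - 214)/(21 + 41) - 58680 = 2*√(-219)/62 - 58680 = 2*(I*√219)*(1/62) - 58680 = I*√219/31 - 58680 = -58680 + I*√219/31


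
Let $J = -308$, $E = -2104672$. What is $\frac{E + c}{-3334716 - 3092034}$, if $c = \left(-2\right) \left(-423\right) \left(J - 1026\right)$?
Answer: $\frac{1616618}{3213375} \approx 0.50309$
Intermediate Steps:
$c = -1128564$ ($c = \left(-2\right) \left(-423\right) \left(-308 - 1026\right) = 846 \left(-1334\right) = -1128564$)
$\frac{E + c}{-3334716 - 3092034} = \frac{-2104672 - 1128564}{-3334716 - 3092034} = - \frac{3233236}{-6426750} = \left(-3233236\right) \left(- \frac{1}{6426750}\right) = \frac{1616618}{3213375}$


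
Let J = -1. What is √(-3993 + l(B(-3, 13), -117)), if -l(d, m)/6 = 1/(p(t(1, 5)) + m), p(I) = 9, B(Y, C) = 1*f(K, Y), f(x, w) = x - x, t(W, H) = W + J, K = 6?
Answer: I*√143746/6 ≈ 63.19*I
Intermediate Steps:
t(W, H) = -1 + W (t(W, H) = W - 1 = -1 + W)
f(x, w) = 0
B(Y, C) = 0 (B(Y, C) = 1*0 = 0)
l(d, m) = -6/(9 + m)
√(-3993 + l(B(-3, 13), -117)) = √(-3993 - 6/(9 - 117)) = √(-3993 - 6/(-108)) = √(-3993 - 6*(-1/108)) = √(-3993 + 1/18) = √(-71873/18) = I*√143746/6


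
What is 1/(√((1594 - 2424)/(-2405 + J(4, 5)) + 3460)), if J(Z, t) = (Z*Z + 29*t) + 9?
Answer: √691413342/1546786 ≈ 0.017000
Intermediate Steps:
J(Z, t) = 9 + Z² + 29*t (J(Z, t) = (Z² + 29*t) + 9 = 9 + Z² + 29*t)
1/(√((1594 - 2424)/(-2405 + J(4, 5)) + 3460)) = 1/(√((1594 - 2424)/(-2405 + (9 + 4² + 29*5)) + 3460)) = 1/(√(-830/(-2405 + (9 + 16 + 145)) + 3460)) = 1/(√(-830/(-2405 + 170) + 3460)) = 1/(√(-830/(-2235) + 3460)) = 1/(√(-830*(-1/2235) + 3460)) = 1/(√(166/447 + 3460)) = 1/(√(1546786/447)) = 1/(√691413342/447) = √691413342/1546786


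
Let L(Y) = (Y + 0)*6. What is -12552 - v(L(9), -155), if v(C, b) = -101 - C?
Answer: -12397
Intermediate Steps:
L(Y) = 6*Y (L(Y) = Y*6 = 6*Y)
-12552 - v(L(9), -155) = -12552 - (-101 - 6*9) = -12552 - (-101 - 1*54) = -12552 - (-101 - 54) = -12552 - 1*(-155) = -12552 + 155 = -12397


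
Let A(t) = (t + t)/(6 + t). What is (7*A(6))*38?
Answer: 266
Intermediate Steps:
A(t) = 2*t/(6 + t) (A(t) = (2*t)/(6 + t) = 2*t/(6 + t))
(7*A(6))*38 = (7*(2*6/(6 + 6)))*38 = (7*(2*6/12))*38 = (7*(2*6*(1/12)))*38 = (7*1)*38 = 7*38 = 266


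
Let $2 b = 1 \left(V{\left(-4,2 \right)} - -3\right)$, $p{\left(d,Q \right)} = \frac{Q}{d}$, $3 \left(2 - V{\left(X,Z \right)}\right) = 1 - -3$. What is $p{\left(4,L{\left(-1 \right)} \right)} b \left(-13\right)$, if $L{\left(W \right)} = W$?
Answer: $\frac{143}{24} \approx 5.9583$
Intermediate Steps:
$V{\left(X,Z \right)} = \frac{2}{3}$ ($V{\left(X,Z \right)} = 2 - \frac{1 - -3}{3} = 2 - \frac{1 + 3}{3} = 2 - \frac{4}{3} = \frac{2}{3}$)
$b = \frac{11}{6}$ ($b = \frac{1 \left(\frac{2}{3} - -3\right)}{2} = \frac{1 \left(\frac{2}{3} + 3\right)}{2} = \frac{1 \cdot \frac{11}{3}}{2} = \frac{1}{2} \cdot \frac{11}{3} = \frac{11}{6} \approx 1.8333$)
$p{\left(4,L{\left(-1 \right)} \right)} b \left(-13\right) = - \frac{1}{4} \cdot \frac{11}{6} \left(-13\right) = \left(-1\right) \frac{1}{4} \cdot \frac{11}{6} \left(-13\right) = \left(- \frac{1}{4}\right) \frac{11}{6} \left(-13\right) = \left(- \frac{11}{24}\right) \left(-13\right) = \frac{143}{24}$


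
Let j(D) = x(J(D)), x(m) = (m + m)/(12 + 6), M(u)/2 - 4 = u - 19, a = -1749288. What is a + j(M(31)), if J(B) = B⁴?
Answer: -14695016/9 ≈ -1.6328e+6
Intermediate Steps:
M(u) = -30 + 2*u (M(u) = 8 + 2*(u - 19) = 8 + 2*(-19 + u) = 8 + (-38 + 2*u) = -30 + 2*u)
x(m) = m/9 (x(m) = (2*m)/18 = (2*m)*(1/18) = m/9)
j(D) = D⁴/9
a + j(M(31)) = -1749288 + (-30 + 2*31)⁴/9 = -1749288 + (-30 + 62)⁴/9 = -1749288 + (⅑)*32⁴ = -1749288 + (⅑)*1048576 = -1749288 + 1048576/9 = -14695016/9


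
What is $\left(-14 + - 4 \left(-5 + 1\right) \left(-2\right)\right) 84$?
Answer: $-3864$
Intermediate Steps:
$\left(-14 + - 4 \left(-5 + 1\right) \left(-2\right)\right) 84 = \left(-14 + \left(-4\right) \left(-4\right) \left(-2\right)\right) 84 = \left(-14 + 16 \left(-2\right)\right) 84 = \left(-14 - 32\right) 84 = \left(-46\right) 84 = -3864$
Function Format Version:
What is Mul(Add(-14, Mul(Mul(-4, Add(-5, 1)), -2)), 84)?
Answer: -3864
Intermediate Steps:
Mul(Add(-14, Mul(Mul(-4, Add(-5, 1)), -2)), 84) = Mul(Add(-14, Mul(Mul(-4, -4), -2)), 84) = Mul(Add(-14, Mul(16, -2)), 84) = Mul(Add(-14, -32), 84) = Mul(-46, 84) = -3864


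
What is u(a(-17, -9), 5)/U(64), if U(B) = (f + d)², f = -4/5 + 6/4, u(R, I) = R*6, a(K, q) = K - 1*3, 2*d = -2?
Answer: -4000/3 ≈ -1333.3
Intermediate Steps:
d = -1 (d = (½)*(-2) = -1)
a(K, q) = -3 + K (a(K, q) = K - 3 = -3 + K)
u(R, I) = 6*R
f = 7/10 (f = -4*⅕ + 6*(¼) = -⅘ + 3/2 = 7/10 ≈ 0.70000)
U(B) = 9/100 (U(B) = (7/10 - 1)² = (-3/10)² = 9/100)
u(a(-17, -9), 5)/U(64) = (6*(-3 - 17))/(9/100) = (6*(-20))*(100/9) = -120*100/9 = -4000/3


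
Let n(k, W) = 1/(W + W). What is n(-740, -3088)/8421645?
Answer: -1/52012079520 ≈ -1.9226e-11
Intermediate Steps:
n(k, W) = 1/(2*W)
n(-740, -3088)/8421645 = ((½)/(-3088))/8421645 = ((½)*(-1/3088))*(1/8421645) = -1/6176*1/8421645 = -1/52012079520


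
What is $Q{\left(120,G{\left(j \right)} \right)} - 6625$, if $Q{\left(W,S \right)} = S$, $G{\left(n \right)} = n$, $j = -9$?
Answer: $-6634$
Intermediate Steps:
$Q{\left(120,G{\left(j \right)} \right)} - 6625 = -9 - 6625 = -6634$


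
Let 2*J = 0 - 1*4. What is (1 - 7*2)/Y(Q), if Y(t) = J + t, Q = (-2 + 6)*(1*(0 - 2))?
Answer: 13/10 ≈ 1.3000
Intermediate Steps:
Q = -8 (Q = 4*(1*(-2)) = 4*(-2) = -8)
J = -2 (J = (0 - 1*4)/2 = (0 - 4)/2 = (1/2)*(-4) = -2)
Y(t) = -2 + t
(1 - 7*2)/Y(Q) = (1 - 7*2)/(-2 - 8) = (1 - 14)/(-10) = -13*(-1/10) = 13/10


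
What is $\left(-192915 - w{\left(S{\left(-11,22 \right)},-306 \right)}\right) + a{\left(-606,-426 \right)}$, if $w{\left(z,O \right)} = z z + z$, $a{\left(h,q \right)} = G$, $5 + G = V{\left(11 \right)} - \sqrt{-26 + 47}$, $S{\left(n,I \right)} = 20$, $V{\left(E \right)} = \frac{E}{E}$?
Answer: $-193339 - \sqrt{21} \approx -1.9334 \cdot 10^{5}$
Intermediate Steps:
$V{\left(E \right)} = 1$
$G = -4 - \sqrt{21}$ ($G = -5 + \left(1 - \sqrt{-26 + 47}\right) = -5 + \left(1 - \sqrt{21}\right) = -4 - \sqrt{21} \approx -8.5826$)
$a{\left(h,q \right)} = -4 - \sqrt{21}$
$w{\left(z,O \right)} = z + z^{2}$ ($w{\left(z,O \right)} = z^{2} + z = z + z^{2}$)
$\left(-192915 - w{\left(S{\left(-11,22 \right)},-306 \right)}\right) + a{\left(-606,-426 \right)} = \left(-192915 - 20 \left(1 + 20\right)\right) - \left(4 + \sqrt{21}\right) = \left(-192915 - 20 \cdot 21\right) - \left(4 + \sqrt{21}\right) = \left(-192915 - 420\right) - \left(4 + \sqrt{21}\right) = -193335 - \left(4 + \sqrt{21}\right) = -193339 - \sqrt{21}$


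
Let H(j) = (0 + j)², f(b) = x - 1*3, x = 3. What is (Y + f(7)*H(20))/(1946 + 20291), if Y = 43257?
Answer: 43257/22237 ≈ 1.9453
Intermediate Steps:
f(b) = 0 (f(b) = 3 - 1*3 = 3 - 3 = 0)
H(j) = j²
(Y + f(7)*H(20))/(1946 + 20291) = (43257 + 0*20²)/(1946 + 20291) = (43257 + 0*400)/22237 = (43257 + 0)*(1/22237) = 43257*(1/22237) = 43257/22237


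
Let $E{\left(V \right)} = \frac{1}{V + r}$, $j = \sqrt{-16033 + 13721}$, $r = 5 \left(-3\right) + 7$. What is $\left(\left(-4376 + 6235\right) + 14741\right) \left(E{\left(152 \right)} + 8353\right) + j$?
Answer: $\frac{2495878475}{18} + 34 i \sqrt{2} \approx 1.3866 \cdot 10^{8} + 48.083 i$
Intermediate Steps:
$r = -8$ ($r = -15 + 7 = -8$)
$j = 34 i \sqrt{2}$ ($j = \sqrt{-2312} = 34 i \sqrt{2} \approx 48.083 i$)
$E{\left(V \right)} = \frac{1}{-8 + V}$ ($E{\left(V \right)} = \frac{1}{V - 8} = \frac{1}{-8 + V}$)
$\left(\left(-4376 + 6235\right) + 14741\right) \left(E{\left(152 \right)} + 8353\right) + j = \left(\left(-4376 + 6235\right) + 14741\right) \left(\frac{1}{-8 + 152} + 8353\right) + 34 i \sqrt{2} = \left(1859 + 14741\right) \left(\frac{1}{144} + 8353\right) + 34 i \sqrt{2} = 16600 \left(\frac{1}{144} + 8353\right) + 34 i \sqrt{2} = 16600 \cdot \frac{1202833}{144} + 34 i \sqrt{2} = \frac{2495878475}{18} + 34 i \sqrt{2}$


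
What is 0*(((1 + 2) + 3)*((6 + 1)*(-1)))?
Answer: 0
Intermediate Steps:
0*(((1 + 2) + 3)*((6 + 1)*(-1))) = 0*((3 + 3)*(7*(-1))) = 0*(6*(-7)) = 0*(-42) = 0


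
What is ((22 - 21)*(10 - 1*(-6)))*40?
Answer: 640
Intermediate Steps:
((22 - 21)*(10 - 1*(-6)))*40 = (1*(10 + 6))*40 = (1*16)*40 = 16*40 = 640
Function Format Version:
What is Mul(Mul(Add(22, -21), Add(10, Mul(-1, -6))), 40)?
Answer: 640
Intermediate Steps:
Mul(Mul(Add(22, -21), Add(10, Mul(-1, -6))), 40) = Mul(Mul(1, Add(10, 6)), 40) = Mul(Mul(1, 16), 40) = Mul(16, 40) = 640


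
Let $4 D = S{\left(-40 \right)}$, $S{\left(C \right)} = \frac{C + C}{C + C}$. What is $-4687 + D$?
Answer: $- \frac{18747}{4} \approx -4686.8$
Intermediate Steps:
$S{\left(C \right)} = 1$ ($S{\left(C \right)} = \frac{2 C}{2 C} = 2 C \frac{1}{2 C} = 1$)
$D = \frac{1}{4}$ ($D = \frac{1}{4} \cdot 1 = \frac{1}{4} \approx 0.25$)
$-4687 + D = -4687 + \frac{1}{4} = - \frac{18747}{4}$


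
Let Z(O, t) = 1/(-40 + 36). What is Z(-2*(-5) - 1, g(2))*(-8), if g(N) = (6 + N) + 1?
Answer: 2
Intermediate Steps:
g(N) = 7 + N
Z(O, t) = -¼ (Z(O, t) = 1/(-4) = -¼)
Z(-2*(-5) - 1, g(2))*(-8) = -¼*(-8) = 2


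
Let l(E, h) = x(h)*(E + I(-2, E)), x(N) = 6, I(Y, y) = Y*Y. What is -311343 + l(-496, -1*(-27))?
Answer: -314295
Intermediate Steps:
I(Y, y) = Y²
l(E, h) = 24 + 6*E (l(E, h) = 6*(E + (-2)²) = 6*(E + 4) = 6*(4 + E) = 24 + 6*E)
-311343 + l(-496, -1*(-27)) = -311343 + (24 + 6*(-496)) = -311343 + (24 - 2976) = -311343 - 2952 = -314295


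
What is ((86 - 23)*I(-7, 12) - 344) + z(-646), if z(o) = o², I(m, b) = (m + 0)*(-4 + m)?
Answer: 421823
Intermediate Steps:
I(m, b) = m*(-4 + m)
((86 - 23)*I(-7, 12) - 344) + z(-646) = ((86 - 23)*(-7*(-4 - 7)) - 344) + (-646)² = (63*(-7*(-11)) - 344) + 417316 = (63*77 - 344) + 417316 = (4851 - 344) + 417316 = 4507 + 417316 = 421823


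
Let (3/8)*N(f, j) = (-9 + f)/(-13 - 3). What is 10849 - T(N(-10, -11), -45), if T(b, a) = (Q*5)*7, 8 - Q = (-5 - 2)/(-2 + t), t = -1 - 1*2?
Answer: 10618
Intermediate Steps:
t = -3 (t = -1 - 2 = -3)
Q = 33/5 (Q = 8 - (-5 - 2)/(-2 - 3) = 8 - (-7)/(-5) = 8 - (-7)*(-1)/5 = 8 - 1*7/5 = 8 - 7/5 = 33/5 ≈ 6.6000)
N(f, j) = 3/2 - f/6 (N(f, j) = 8*((-9 + f)/(-13 - 3))/3 = 8*((-9 + f)/(-16))/3 = 8*((-9 + f)*(-1/16))/3 = 8*(9/16 - f/16)/3 = 3/2 - f/6)
T(b, a) = 231 (T(b, a) = ((33/5)*5)*7 = 33*7 = 231)
10849 - T(N(-10, -11), -45) = 10849 - 1*231 = 10849 - 231 = 10618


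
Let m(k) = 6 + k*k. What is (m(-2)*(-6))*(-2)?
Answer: 120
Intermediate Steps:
m(k) = 6 + k²
(m(-2)*(-6))*(-2) = ((6 + (-2)²)*(-6))*(-2) = ((6 + 4)*(-6))*(-2) = (10*(-6))*(-2) = -60*(-2) = 120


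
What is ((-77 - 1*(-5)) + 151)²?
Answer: 6241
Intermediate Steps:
((-77 - 1*(-5)) + 151)² = ((-77 + 5) + 151)² = (-72 + 151)² = 79² = 6241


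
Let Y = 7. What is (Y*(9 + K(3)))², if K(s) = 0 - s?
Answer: 1764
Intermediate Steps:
K(s) = -s
(Y*(9 + K(3)))² = (7*(9 - 1*3))² = (7*(9 - 3))² = (7*6)² = 42² = 1764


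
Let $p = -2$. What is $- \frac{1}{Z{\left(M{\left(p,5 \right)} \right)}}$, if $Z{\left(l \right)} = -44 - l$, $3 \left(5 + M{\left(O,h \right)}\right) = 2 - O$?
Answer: $\frac{3}{121} \approx 0.024793$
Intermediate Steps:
$M{\left(O,h \right)} = - \frac{13}{3} - \frac{O}{3}$ ($M{\left(O,h \right)} = -5 + \frac{2 - O}{3} = -5 - \left(- \frac{2}{3} + \frac{O}{3}\right) = - \frac{13}{3} - \frac{O}{3}$)
$- \frac{1}{Z{\left(M{\left(p,5 \right)} \right)}} = - \frac{1}{-44 - \left(- \frac{13}{3} - - \frac{2}{3}\right)} = - \frac{1}{-44 - \left(- \frac{13}{3} + \frac{2}{3}\right)} = - \frac{1}{-44 - - \frac{11}{3}} = - \frac{1}{-44 + \frac{11}{3}} = - \frac{1}{- \frac{121}{3}} = \left(-1\right) \left(- \frac{3}{121}\right) = \frac{3}{121}$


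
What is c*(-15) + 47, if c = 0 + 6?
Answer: -43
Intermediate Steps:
c = 6
c*(-15) + 47 = 6*(-15) + 47 = -90 + 47 = -43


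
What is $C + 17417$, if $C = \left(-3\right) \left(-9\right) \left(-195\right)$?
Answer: $12152$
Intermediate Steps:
$C = -5265$ ($C = 27 \left(-195\right) = -5265$)
$C + 17417 = -5265 + 17417 = 12152$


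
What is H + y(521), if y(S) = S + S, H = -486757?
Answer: -485715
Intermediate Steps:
y(S) = 2*S
H + y(521) = -486757 + 2*521 = -486757 + 1042 = -485715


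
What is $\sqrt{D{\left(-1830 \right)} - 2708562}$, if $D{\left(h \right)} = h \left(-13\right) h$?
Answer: $i \sqrt{46244262} \approx 6800.3 i$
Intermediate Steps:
$D{\left(h \right)} = - 13 h^{2}$ ($D{\left(h \right)} = - 13 h h = - 13 h^{2}$)
$\sqrt{D{\left(-1830 \right)} - 2708562} = \sqrt{- 13 \left(-1830\right)^{2} - 2708562} = \sqrt{\left(-13\right) 3348900 - 2708562} = \sqrt{-43535700 - 2708562} = \sqrt{-46244262} = i \sqrt{46244262}$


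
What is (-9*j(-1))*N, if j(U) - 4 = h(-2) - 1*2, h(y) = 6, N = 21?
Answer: -1512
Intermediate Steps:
j(U) = 8 (j(U) = 4 + (6 - 1*2) = 4 + (6 - 2) = 4 + 4 = 8)
(-9*j(-1))*N = -9*8*21 = -72*21 = -1512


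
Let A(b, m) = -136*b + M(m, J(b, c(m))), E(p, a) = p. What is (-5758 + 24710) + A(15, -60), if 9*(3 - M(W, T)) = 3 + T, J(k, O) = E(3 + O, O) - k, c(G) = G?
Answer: 50768/3 ≈ 16923.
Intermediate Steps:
J(k, O) = 3 + O - k (J(k, O) = (3 + O) - k = 3 + O - k)
M(W, T) = 8/3 - T/9 (M(W, T) = 3 - (3 + T)/9 = 3 + (-⅓ - T/9) = 8/3 - T/9)
A(b, m) = 7/3 - 1223*b/9 - m/9 (A(b, m) = -136*b + (8/3 - (3 + m - b)/9) = -136*b + (8/3 + (-⅓ - m/9 + b/9)) = -136*b + (7/3 - m/9 + b/9) = 7/3 - 1223*b/9 - m/9)
(-5758 + 24710) + A(15, -60) = (-5758 + 24710) + (7/3 - 1223/9*15 - ⅑*(-60)) = 18952 + (7/3 - 6115/3 + 20/3) = 18952 - 6088/3 = 50768/3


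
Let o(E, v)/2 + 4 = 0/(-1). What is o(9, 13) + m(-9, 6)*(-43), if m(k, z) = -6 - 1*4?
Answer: 422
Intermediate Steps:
o(E, v) = -8 (o(E, v) = -8 + 2*(0/(-1)) = -8 + 2*(0*(-1)) = -8 + 2*0 = -8 + 0 = -8)
m(k, z) = -10 (m(k, z) = -6 - 4 = -10)
o(9, 13) + m(-9, 6)*(-43) = -8 - 10*(-43) = -8 + 430 = 422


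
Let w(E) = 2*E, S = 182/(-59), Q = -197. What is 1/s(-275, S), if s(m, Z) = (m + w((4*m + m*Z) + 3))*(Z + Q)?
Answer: 3481/537965655 ≈ 6.4707e-6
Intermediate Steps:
S = -182/59 (S = 182*(-1/59) = -182/59 ≈ -3.0847)
s(m, Z) = (-197 + Z)*(6 + 9*m + 2*Z*m) (s(m, Z) = (m + 2*((4*m + m*Z) + 3))*(Z - 197) = (m + 2*((4*m + Z*m) + 3))*(-197 + Z) = (m + 2*(3 + 4*m + Z*m))*(-197 + Z) = (m + (6 + 8*m + 2*Z*m))*(-197 + Z) = (6 + 9*m + 2*Z*m)*(-197 + Z) = (-197 + Z)*(6 + 9*m + 2*Z*m))
1/s(-275, S) = 1/(-1182 - 1773*(-275) + 6*(-182/59) - 385*(-182/59)*(-275) + 2*(-275)*(-182/59)²) = 1/(-1182 + 487575 - 1092/59 - 19269250/59 + 2*(-275)*(33124/3481)) = 1/(-1182 + 487575 - 1092/59 - 19269250/59 - 18218200/3481) = 1/(537965655/3481) = 3481/537965655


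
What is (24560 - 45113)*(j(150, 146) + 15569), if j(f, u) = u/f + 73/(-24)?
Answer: -63989429309/200 ≈ -3.1995e+8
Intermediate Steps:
j(f, u) = -73/24 + u/f (j(f, u) = u/f + 73*(-1/24) = u/f - 73/24 = -73/24 + u/f)
(24560 - 45113)*(j(150, 146) + 15569) = (24560 - 45113)*((-73/24 + 146/150) + 15569) = -20553*((-73/24 + 146*(1/150)) + 15569) = -20553*((-73/24 + 73/75) + 15569) = -20553*(-1241/600 + 15569) = -20553*9340159/600 = -63989429309/200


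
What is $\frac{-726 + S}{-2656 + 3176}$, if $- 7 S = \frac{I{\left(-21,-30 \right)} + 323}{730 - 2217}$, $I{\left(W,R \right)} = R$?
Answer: $- \frac{7556641}{5412680} \approx -1.3961$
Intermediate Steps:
$S = \frac{293}{10409}$ ($S = - \frac{\left(-30 + 323\right) \frac{1}{730 - 2217}}{7} = - \frac{293 \frac{1}{-1487}}{7} = - \frac{293 \left(- \frac{1}{1487}\right)}{7} = \left(- \frac{1}{7}\right) \left(- \frac{293}{1487}\right) = \frac{293}{10409} \approx 0.028149$)
$\frac{-726 + S}{-2656 + 3176} = \frac{-726 + \frac{293}{10409}}{-2656 + 3176} = - \frac{7556641}{10409 \cdot 520} = \left(- \frac{7556641}{10409}\right) \frac{1}{520} = - \frac{7556641}{5412680}$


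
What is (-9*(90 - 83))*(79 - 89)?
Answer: 630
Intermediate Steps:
(-9*(90 - 83))*(79 - 89) = -9*7*(-10) = -63*(-10) = 630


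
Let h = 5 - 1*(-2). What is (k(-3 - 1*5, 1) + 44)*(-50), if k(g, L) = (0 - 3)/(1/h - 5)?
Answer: -37925/17 ≈ -2230.9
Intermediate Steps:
h = 7 (h = 5 + 2 = 7)
k(g, L) = 21/34 (k(g, L) = (0 - 3)/(1/7 - 5) = -3/(⅐ - 5) = -3/(-34/7) = -3*(-7/34) = 21/34)
(k(-3 - 1*5, 1) + 44)*(-50) = (21/34 + 44)*(-50) = (1517/34)*(-50) = -37925/17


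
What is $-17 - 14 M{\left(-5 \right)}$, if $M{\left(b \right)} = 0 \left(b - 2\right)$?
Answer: $-17$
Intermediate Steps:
$M{\left(b \right)} = 0$ ($M{\left(b \right)} = 0 \left(-2 + b\right) = 0$)
$-17 - 14 M{\left(-5 \right)} = -17 - 0 = -17 + 0 = -17$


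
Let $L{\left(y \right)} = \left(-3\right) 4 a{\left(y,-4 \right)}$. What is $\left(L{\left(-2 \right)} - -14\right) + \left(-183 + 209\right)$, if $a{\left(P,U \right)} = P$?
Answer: $64$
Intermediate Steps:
$L{\left(y \right)} = - 12 y$ ($L{\left(y \right)} = \left(-3\right) 4 y = - 12 y$)
$\left(L{\left(-2 \right)} - -14\right) + \left(-183 + 209\right) = \left(\left(-12\right) \left(-2\right) - -14\right) + \left(-183 + 209\right) = \left(24 + 14\right) + 26 = 38 + 26 = 64$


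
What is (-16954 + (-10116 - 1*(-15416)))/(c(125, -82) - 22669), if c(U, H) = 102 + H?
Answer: 11654/22649 ≈ 0.51455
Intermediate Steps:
(-16954 + (-10116 - 1*(-15416)))/(c(125, -82) - 22669) = (-16954 + (-10116 - 1*(-15416)))/((102 - 82) - 22669) = (-16954 + (-10116 + 15416))/(20 - 22669) = (-16954 + 5300)/(-22649) = -11654*(-1/22649) = 11654/22649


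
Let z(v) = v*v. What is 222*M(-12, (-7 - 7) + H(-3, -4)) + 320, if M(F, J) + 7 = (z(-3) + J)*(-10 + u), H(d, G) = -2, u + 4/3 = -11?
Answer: 33472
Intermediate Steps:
u = -37/3 (u = -4/3 - 11 = -37/3 ≈ -12.333)
z(v) = v²
M(F, J) = -208 - 67*J/3 (M(F, J) = -7 + ((-3)² + J)*(-10 - 37/3) = -7 + (9 + J)*(-67/3) = -7 + (-201 - 67*J/3) = -208 - 67*J/3)
222*M(-12, (-7 - 7) + H(-3, -4)) + 320 = 222*(-208 - 67*((-7 - 7) - 2)/3) + 320 = 222*(-208 - 67*(-14 - 2)/3) + 320 = 222*(-208 - 67/3*(-16)) + 320 = 222*(-208 + 1072/3) + 320 = 222*(448/3) + 320 = 33152 + 320 = 33472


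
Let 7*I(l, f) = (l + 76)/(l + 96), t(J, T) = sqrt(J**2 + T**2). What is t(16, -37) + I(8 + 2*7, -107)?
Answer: 7/59 + 5*sqrt(65) ≈ 40.430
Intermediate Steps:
I(l, f) = (76 + l)/(7*(96 + l)) (I(l, f) = ((l + 76)/(l + 96))/7 = ((76 + l)/(96 + l))/7 = (76 + l)/(7*(96 + l)))
t(16, -37) + I(8 + 2*7, -107) = sqrt(16**2 + (-37)**2) + (76 + (8 + 2*7))/(7*(96 + (8 + 2*7))) = sqrt(256 + 1369) + (76 + (8 + 14))/(7*(96 + (8 + 14))) = sqrt(1625) + (76 + 22)/(7*(96 + 22)) = 5*sqrt(65) + (1/7)*98/118 = 5*sqrt(65) + (1/7)*(1/118)*98 = 5*sqrt(65) + 7/59 = 7/59 + 5*sqrt(65)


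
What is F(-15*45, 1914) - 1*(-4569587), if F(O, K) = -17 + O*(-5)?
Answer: 4572945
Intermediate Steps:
F(O, K) = -17 - 5*O
F(-15*45, 1914) - 1*(-4569587) = (-17 - (-75)*45) - 1*(-4569587) = (-17 - 5*(-675)) + 4569587 = (-17 + 3375) + 4569587 = 3358 + 4569587 = 4572945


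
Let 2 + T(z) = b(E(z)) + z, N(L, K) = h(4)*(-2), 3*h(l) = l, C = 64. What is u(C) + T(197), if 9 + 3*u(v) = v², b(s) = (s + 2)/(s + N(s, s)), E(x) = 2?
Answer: 4654/3 ≈ 1551.3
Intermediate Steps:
h(l) = l/3
N(L, K) = -8/3 (N(L, K) = ((⅓)*4)*(-2) = (4/3)*(-2) = -8/3)
b(s) = (2 + s)/(-8/3 + s) (b(s) = (s + 2)/(s - 8/3) = (2 + s)/(-8/3 + s))
T(z) = -8 + z (T(z) = -2 + (3*(2 + 2)/(-8 + 3*2) + z) = -2 + (3*4/(-8 + 6) + z) = -2 + (3*4/(-2) + z) = -2 + (3*(-½)*4 + z) = -2 + (-6 + z) = -8 + z)
u(v) = -3 + v²/3
u(C) + T(197) = (-3 + (⅓)*64²) + (-8 + 197) = (-3 + (⅓)*4096) + 189 = (-3 + 4096/3) + 189 = 4087/3 + 189 = 4654/3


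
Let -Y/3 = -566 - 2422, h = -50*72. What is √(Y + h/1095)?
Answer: 38*√33069/73 ≈ 94.661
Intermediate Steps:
h = -3600
Y = 8964 (Y = -3*(-566 - 2422) = -3*(-2988) = 8964)
√(Y + h/1095) = √(8964 - 3600/1095) = √(8964 - 3600*1/1095) = √(8964 - 240/73) = √(654132/73) = 38*√33069/73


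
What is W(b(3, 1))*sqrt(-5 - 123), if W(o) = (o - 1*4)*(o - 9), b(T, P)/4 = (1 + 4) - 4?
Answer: 0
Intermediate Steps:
b(T, P) = 4 (b(T, P) = 4*((1 + 4) - 4) = 4*(5 - 4) = 4*1 = 4)
W(o) = (-9 + o)*(-4 + o) (W(o) = (o - 4)*(-9 + o) = (-4 + o)*(-9 + o) = (-9 + o)*(-4 + o))
W(b(3, 1))*sqrt(-5 - 123) = (36 + 4**2 - 13*4)*sqrt(-5 - 123) = (36 + 16 - 52)*sqrt(-128) = 0*(8*I*sqrt(2)) = 0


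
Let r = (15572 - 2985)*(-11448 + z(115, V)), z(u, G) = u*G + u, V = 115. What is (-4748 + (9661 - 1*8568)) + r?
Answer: 23810949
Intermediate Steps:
z(u, G) = u + G*u (z(u, G) = G*u + u = u + G*u)
r = 23814604 (r = (15572 - 2985)*(-11448 + 115*(1 + 115)) = 12587*(-11448 + 115*116) = 12587*(-11448 + 13340) = 12587*1892 = 23814604)
(-4748 + (9661 - 1*8568)) + r = (-4748 + (9661 - 1*8568)) + 23814604 = (-4748 + (9661 - 8568)) + 23814604 = (-4748 + 1093) + 23814604 = -3655 + 23814604 = 23810949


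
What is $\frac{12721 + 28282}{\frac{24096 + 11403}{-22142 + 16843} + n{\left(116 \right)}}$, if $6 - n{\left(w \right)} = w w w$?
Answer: $- \frac{217274897}{8271191609} \approx -0.026269$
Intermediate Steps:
$n{\left(w \right)} = 6 - w^{3}$ ($n{\left(w \right)} = 6 - w w w = 6 - w^{2} w = 6 - w^{3}$)
$\frac{12721 + 28282}{\frac{24096 + 11403}{-22142 + 16843} + n{\left(116 \right)}} = \frac{12721 + 28282}{\frac{24096 + 11403}{-22142 + 16843} + \left(6 - 116^{3}\right)} = \frac{41003}{\frac{35499}{-5299} + \left(6 - 1560896\right)} = \frac{41003}{35499 \left(- \frac{1}{5299}\right) + \left(6 - 1560896\right)} = \frac{41003}{- \frac{35499}{5299} - 1560890} = \frac{41003}{- \frac{8271191609}{5299}} = 41003 \left(- \frac{5299}{8271191609}\right) = - \frac{217274897}{8271191609}$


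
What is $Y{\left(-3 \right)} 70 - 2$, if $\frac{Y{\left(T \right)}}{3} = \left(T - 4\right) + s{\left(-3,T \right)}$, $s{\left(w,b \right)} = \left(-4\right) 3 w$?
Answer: $6088$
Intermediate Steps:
$s{\left(w,b \right)} = - 12 w$
$Y{\left(T \right)} = 96 + 3 T$ ($Y{\left(T \right)} = 3 \left(\left(T - 4\right) - -36\right) = 3 \left(\left(-4 + T\right) + 36\right) = 3 \left(32 + T\right) = 96 + 3 T$)
$Y{\left(-3 \right)} 70 - 2 = \left(96 + 3 \left(-3\right)\right) 70 - 2 = \left(96 - 9\right) 70 - 2 = 87 \cdot 70 - 2 = 6090 - 2 = 6088$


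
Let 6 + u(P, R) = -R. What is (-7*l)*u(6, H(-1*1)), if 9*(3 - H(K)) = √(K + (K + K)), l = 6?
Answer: 378 - 14*I*√3/3 ≈ 378.0 - 8.0829*I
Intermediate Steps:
H(K) = 3 - √3*√K/9 (H(K) = 3 - √(K + (K + K))/9 = 3 - √(K + 2*K)/9 = 3 - √3*√K/9)
u(P, R) = -6 - R
(-7*l)*u(6, H(-1*1)) = (-7*6)*(-6 - (3 - √3*√(-1*1)/9)) = -42*(-6 - (3 - √3*√(-1)/9)) = -42*(-6 - (3 - √3*I/9)) = -42*(-6 - (3 - I*√3/9)) = -42*(-6 + (-3 + I*√3/9)) = -42*(-9 + I*√3/9) = 378 - 14*I*√3/3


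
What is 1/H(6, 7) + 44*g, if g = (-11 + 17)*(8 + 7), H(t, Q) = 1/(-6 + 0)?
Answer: 3954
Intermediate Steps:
H(t, Q) = -1/6 (H(t, Q) = 1/(-6) = -1/6)
g = 90 (g = 6*15 = 90)
1/H(6, 7) + 44*g = 1/(-1/6) + 44*90 = -6 + 3960 = 3954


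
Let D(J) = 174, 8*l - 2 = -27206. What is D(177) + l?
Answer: -6453/2 ≈ -3226.5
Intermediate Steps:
l = -6801/2 (l = ¼ + (⅛)*(-27206) = ¼ - 13603/4 = -6801/2 ≈ -3400.5)
D(177) + l = 174 - 6801/2 = -6453/2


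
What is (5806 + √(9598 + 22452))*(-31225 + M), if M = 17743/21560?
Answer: -177661820461/980 - 61199387*√1282/392 ≈ -1.8688e+8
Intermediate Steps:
M = 1613/1960 (M = 17743*(1/21560) = 1613/1960 ≈ 0.82296)
(5806 + √(9598 + 22452))*(-31225 + M) = (5806 + √(9598 + 22452))*(-31225 + 1613/1960) = (5806 + √32050)*(-61199387/1960) = (5806 + 5*√1282)*(-61199387/1960) = -177661820461/980 - 61199387*√1282/392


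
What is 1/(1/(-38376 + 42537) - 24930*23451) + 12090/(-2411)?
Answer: -9803618508823427/1955047495178723 ≈ -5.0145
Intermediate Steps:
1/(1/(-38376 + 42537) - 24930*23451) + 12090/(-2411) = (1/23451)/(1/4161 - 24930) + 12090*(-1/2411) = (1/23451)/(1/4161 - 24930) - 12090/2411 = (1/23451)/(-103733729/4161) - 12090/2411 = -4161/103733729*1/23451 - 12090/2411 = -1387/810886559593 - 12090/2411 = -9803618508823427/1955047495178723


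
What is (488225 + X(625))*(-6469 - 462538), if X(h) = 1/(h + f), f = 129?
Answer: -172651631170557/754 ≈ -2.2898e+11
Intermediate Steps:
X(h) = 1/(129 + h) (X(h) = 1/(h + 129) = 1/(129 + h))
(488225 + X(625))*(-6469 - 462538) = (488225 + 1/(129 + 625))*(-6469 - 462538) = (488225 + 1/754)*(-469007) = (368121651/754)*(-469007) = -172651631170557/754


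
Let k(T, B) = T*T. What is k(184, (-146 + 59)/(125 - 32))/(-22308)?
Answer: -8464/5577 ≈ -1.5177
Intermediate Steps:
k(T, B) = T²
k(184, (-146 + 59)/(125 - 32))/(-22308) = 184²/(-22308) = 33856*(-1/22308) = -8464/5577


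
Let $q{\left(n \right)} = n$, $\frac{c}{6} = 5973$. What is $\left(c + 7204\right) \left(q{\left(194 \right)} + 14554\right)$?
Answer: $634783416$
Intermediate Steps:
$c = 35838$ ($c = 6 \cdot 5973 = 35838$)
$\left(c + 7204\right) \left(q{\left(194 \right)} + 14554\right) = \left(35838 + 7204\right) \left(194 + 14554\right) = 43042 \cdot 14748 = 634783416$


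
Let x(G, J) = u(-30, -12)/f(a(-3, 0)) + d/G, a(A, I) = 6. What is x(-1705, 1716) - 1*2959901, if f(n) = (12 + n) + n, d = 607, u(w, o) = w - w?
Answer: -5046631812/1705 ≈ -2.9599e+6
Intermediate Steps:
u(w, o) = 0
f(n) = 12 + 2*n
x(G, J) = 607/G (x(G, J) = 0/(12 + 2*6) + 607/G = 0/(12 + 12) + 607/G = 0/24 + 607/G = 0*(1/24) + 607/G = 0 + 607/G = 607/G)
x(-1705, 1716) - 1*2959901 = 607/(-1705) - 1*2959901 = 607*(-1/1705) - 2959901 = -607/1705 - 2959901 = -5046631812/1705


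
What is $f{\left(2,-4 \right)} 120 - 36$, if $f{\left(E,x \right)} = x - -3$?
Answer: $-156$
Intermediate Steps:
$f{\left(E,x \right)} = 3 + x$ ($f{\left(E,x \right)} = x + 3 = 3 + x$)
$f{\left(2,-4 \right)} 120 - 36 = \left(3 - 4\right) 120 - 36 = \left(-1\right) 120 - 36 = -120 - 36 = -156$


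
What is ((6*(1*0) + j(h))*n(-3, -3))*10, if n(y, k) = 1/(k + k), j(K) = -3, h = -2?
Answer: 5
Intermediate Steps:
n(y, k) = 1/(2*k)
((6*(1*0) + j(h))*n(-3, -3))*10 = ((6*(1*0) - 3)*((½)/(-3)))*10 = ((6*0 - 3)*((½)*(-⅓)))*10 = ((0 - 3)*(-⅙))*10 = -3*(-⅙)*10 = (½)*10 = 5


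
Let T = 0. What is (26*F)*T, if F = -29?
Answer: 0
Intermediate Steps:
(26*F)*T = (26*(-29))*0 = -754*0 = 0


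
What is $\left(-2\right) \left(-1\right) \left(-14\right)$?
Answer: $-28$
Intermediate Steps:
$\left(-2\right) \left(-1\right) \left(-14\right) = 2 \left(-14\right) = -28$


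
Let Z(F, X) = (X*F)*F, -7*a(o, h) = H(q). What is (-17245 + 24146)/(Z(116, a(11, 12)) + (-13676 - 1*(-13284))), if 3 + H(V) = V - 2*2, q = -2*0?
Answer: 6901/13064 ≈ 0.52825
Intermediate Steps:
q = 0
H(V) = -7 + V (H(V) = -3 + (V - 2*2) = -3 + (V - 1*4) = -3 + (V - 4) = -3 + (-4 + V) = -7 + V)
a(o, h) = 1 (a(o, h) = -(-7 + 0)/7 = -⅐*(-7) = 1)
Z(F, X) = X*F² (Z(F, X) = (F*X)*F = X*F²)
(-17245 + 24146)/(Z(116, a(11, 12)) + (-13676 - 1*(-13284))) = (-17245 + 24146)/(1*116² + (-13676 - 1*(-13284))) = 6901/(1*13456 + (-13676 + 13284)) = 6901/(13456 - 392) = 6901/13064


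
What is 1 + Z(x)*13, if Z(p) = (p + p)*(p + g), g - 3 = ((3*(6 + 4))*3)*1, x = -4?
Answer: -9255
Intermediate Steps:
g = 93 (g = 3 + ((3*(6 + 4))*3)*1 = 3 + ((3*10)*3)*1 = 3 + (30*3)*1 = 3 + 90*1 = 3 + 90 = 93)
Z(p) = 2*p*(93 + p) (Z(p) = (p + p)*(p + 93) = (2*p)*(93 + p) = 2*p*(93 + p))
1 + Z(x)*13 = 1 + (2*(-4)*(93 - 4))*13 = 1 + (2*(-4)*89)*13 = 1 - 712*13 = 1 - 9256 = -9255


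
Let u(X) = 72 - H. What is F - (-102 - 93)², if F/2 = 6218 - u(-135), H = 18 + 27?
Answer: -25643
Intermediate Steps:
H = 45
u(X) = 27 (u(X) = 72 - 1*45 = 72 - 45 = 27)
F = 12382 (F = 2*(6218 - 1*27) = 2*(6218 - 27) = 2*6191 = 12382)
F - (-102 - 93)² = 12382 - (-102 - 93)² = 12382 - 1*(-195)² = 12382 - 1*38025 = 12382 - 38025 = -25643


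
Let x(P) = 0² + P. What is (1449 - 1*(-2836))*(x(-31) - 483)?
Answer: -2202490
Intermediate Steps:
x(P) = P (x(P) = 0 + P = P)
(1449 - 1*(-2836))*(x(-31) - 483) = (1449 - 1*(-2836))*(-31 - 483) = (1449 + 2836)*(-514) = 4285*(-514) = -2202490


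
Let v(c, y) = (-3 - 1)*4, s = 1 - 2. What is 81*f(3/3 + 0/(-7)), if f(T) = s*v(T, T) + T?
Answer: 1377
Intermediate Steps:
s = -1
v(c, y) = -16 (v(c, y) = -4*4 = -16)
f(T) = 16 + T (f(T) = -1*(-16) + T = 16 + T)
81*f(3/3 + 0/(-7)) = 81*(16 + (3/3 + 0/(-7))) = 81*(16 + (3*(1/3) + 0*(-1/7))) = 81*(16 + (1 + 0)) = 81*(16 + 1) = 81*17 = 1377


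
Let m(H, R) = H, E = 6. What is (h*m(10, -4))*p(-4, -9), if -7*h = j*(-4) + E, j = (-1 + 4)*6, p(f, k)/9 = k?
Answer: -53460/7 ≈ -7637.1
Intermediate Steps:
p(f, k) = 9*k
j = 18 (j = 3*6 = 18)
h = 66/7 (h = -(18*(-4) + 6)/7 = -(-72 + 6)/7 = -1/7*(-66) = 66/7 ≈ 9.4286)
(h*m(10, -4))*p(-4, -9) = ((66/7)*10)*(9*(-9)) = (660/7)*(-81) = -53460/7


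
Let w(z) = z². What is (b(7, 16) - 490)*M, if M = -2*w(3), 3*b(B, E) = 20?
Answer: 8700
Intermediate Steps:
b(B, E) = 20/3 (b(B, E) = (⅓)*20 = 20/3)
M = -18 (M = -2*3² = -2*9 = -18)
(b(7, 16) - 490)*M = (20/3 - 490)*(-18) = -1450/3*(-18) = 8700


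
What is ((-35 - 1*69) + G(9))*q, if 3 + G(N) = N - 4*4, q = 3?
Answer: -342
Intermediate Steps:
G(N) = -19 + N (G(N) = -3 + (N - 4*4) = -3 + (N - 16) = -3 + (-16 + N) = -19 + N)
((-35 - 1*69) + G(9))*q = ((-35 - 1*69) + (-19 + 9))*3 = ((-35 - 69) - 10)*3 = (-104 - 10)*3 = -114*3 = -342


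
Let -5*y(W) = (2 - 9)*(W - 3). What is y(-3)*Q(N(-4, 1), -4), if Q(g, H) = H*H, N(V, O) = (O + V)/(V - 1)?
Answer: -672/5 ≈ -134.40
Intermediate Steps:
N(V, O) = (O + V)/(-1 + V)
Q(g, H) = H²
y(W) = -21/5 + 7*W/5 (y(W) = -(2 - 9)*(W - 3)/5 = -(-7)*(-3 + W)/5 = -(21 - 7*W)/5 = -21/5 + 7*W/5)
y(-3)*Q(N(-4, 1), -4) = (-21/5 + (7/5)*(-3))*(-4)² = (-21/5 - 21/5)*16 = -42/5*16 = -672/5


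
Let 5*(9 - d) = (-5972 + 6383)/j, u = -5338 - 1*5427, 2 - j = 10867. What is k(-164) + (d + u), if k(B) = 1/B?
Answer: -2337278481/217300 ≈ -10756.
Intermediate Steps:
j = -10865 (j = 2 - 1*10867 = 2 - 10867 = -10865)
u = -10765 (u = -5338 - 5427 = -10765)
d = 489336/54325 (d = 9 - (-5972 + 6383)/(5*(-10865)) = 9 - 411*(-1)/(5*10865) = 9 - 1/5*(-411/10865) = 9 + 411/54325 = 489336/54325 ≈ 9.0076)
k(-164) + (d + u) = 1/(-164) + (489336/54325 - 10765) = -1/164 - 584319289/54325 = -2337278481/217300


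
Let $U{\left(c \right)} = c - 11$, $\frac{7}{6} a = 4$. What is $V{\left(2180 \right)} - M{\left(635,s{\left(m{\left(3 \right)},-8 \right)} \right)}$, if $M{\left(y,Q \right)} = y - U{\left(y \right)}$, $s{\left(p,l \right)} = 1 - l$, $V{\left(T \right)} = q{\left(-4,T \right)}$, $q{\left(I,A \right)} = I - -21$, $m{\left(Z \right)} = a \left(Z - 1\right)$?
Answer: $6$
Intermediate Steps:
$a = \frac{24}{7}$ ($a = \frac{6}{7} \cdot 4 = \frac{24}{7} \approx 3.4286$)
$U{\left(c \right)} = -11 + c$
$m{\left(Z \right)} = - \frac{24}{7} + \frac{24 Z}{7}$ ($m{\left(Z \right)} = \frac{24 \left(Z - 1\right)}{7} = \frac{24 \left(-1 + Z\right)}{7} = - \frac{24}{7} + \frac{24 Z}{7}$)
$q{\left(I,A \right)} = 21 + I$ ($q{\left(I,A \right)} = I + 21 = 21 + I$)
$V{\left(T \right)} = 17$ ($V{\left(T \right)} = 21 - 4 = 17$)
$M{\left(y,Q \right)} = 11$ ($M{\left(y,Q \right)} = y - \left(-11 + y\right) = 11$)
$V{\left(2180 \right)} - M{\left(635,s{\left(m{\left(3 \right)},-8 \right)} \right)} = 17 - 11 = 6$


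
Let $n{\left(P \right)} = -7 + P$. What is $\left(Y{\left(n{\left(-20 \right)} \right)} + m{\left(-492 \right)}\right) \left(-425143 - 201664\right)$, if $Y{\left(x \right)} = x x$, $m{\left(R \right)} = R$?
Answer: $-148553259$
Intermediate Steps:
$Y{\left(x \right)} = x^{2}$
$\left(Y{\left(n{\left(-20 \right)} \right)} + m{\left(-492 \right)}\right) \left(-425143 - 201664\right) = \left(\left(-7 - 20\right)^{2} - 492\right) \left(-425143 - 201664\right) = \left(\left(-27\right)^{2} - 492\right) \left(-626807\right) = \left(729 - 492\right) \left(-626807\right) = 237 \left(-626807\right) = -148553259$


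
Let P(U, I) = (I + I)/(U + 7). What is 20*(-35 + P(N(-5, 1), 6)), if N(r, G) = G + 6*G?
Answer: -4780/7 ≈ -682.86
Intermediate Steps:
N(r, G) = 7*G
P(U, I) = 2*I/(7 + U) (P(U, I) = (2*I)/(7 + U) = 2*I/(7 + U))
20*(-35 + P(N(-5, 1), 6)) = 20*(-35 + 2*6/(7 + 7*1)) = 20*(-35 + 2*6/(7 + 7)) = 20*(-35 + 2*6/14) = 20*(-35 + 2*6*(1/14)) = 20*(-35 + 6/7) = 20*(-239/7) = -4780/7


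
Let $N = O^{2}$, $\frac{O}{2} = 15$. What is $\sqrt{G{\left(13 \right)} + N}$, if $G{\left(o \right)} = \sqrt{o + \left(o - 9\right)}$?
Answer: $\sqrt{900 + \sqrt{17}} \approx 30.069$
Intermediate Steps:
$O = 30$ ($O = 2 \cdot 15 = 30$)
$N = 900$ ($N = 30^{2} = 900$)
$G{\left(o \right)} = \sqrt{-9 + 2 o}$ ($G{\left(o \right)} = \sqrt{o + \left(-9 + o\right)} = \sqrt{-9 + 2 o}$)
$\sqrt{G{\left(13 \right)} + N} = \sqrt{\sqrt{-9 + 2 \cdot 13} + 900} = \sqrt{\sqrt{-9 + 26} + 900} = \sqrt{\sqrt{17} + 900} = \sqrt{900 + \sqrt{17}}$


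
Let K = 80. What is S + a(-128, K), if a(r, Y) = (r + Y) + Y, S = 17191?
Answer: 17223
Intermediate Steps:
a(r, Y) = r + 2*Y (a(r, Y) = (Y + r) + Y = r + 2*Y)
S + a(-128, K) = 17191 + (-128 + 2*80) = 17191 + (-128 + 160) = 17191 + 32 = 17223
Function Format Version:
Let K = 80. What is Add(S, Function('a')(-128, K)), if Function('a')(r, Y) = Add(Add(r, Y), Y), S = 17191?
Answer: 17223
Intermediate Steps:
Function('a')(r, Y) = Add(r, Mul(2, Y)) (Function('a')(r, Y) = Add(Add(Y, r), Y) = Add(r, Mul(2, Y)))
Add(S, Function('a')(-128, K)) = Add(17191, Add(-128, Mul(2, 80))) = Add(17191, Add(-128, 160)) = Add(17191, 32) = 17223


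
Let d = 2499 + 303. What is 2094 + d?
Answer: 4896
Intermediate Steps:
d = 2802
2094 + d = 2094 + 2802 = 4896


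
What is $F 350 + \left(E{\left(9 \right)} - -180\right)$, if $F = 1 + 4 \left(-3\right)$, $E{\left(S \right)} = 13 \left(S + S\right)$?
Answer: $-3436$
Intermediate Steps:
$E{\left(S \right)} = 26 S$ ($E{\left(S \right)} = 13 \cdot 2 S = 26 S$)
$F = -11$ ($F = 1 - 12 = -11$)
$F 350 + \left(E{\left(9 \right)} - -180\right) = \left(-11\right) 350 + \left(26 \cdot 9 - -180\right) = -3850 + \left(234 + 180\right) = -3850 + 414 = -3436$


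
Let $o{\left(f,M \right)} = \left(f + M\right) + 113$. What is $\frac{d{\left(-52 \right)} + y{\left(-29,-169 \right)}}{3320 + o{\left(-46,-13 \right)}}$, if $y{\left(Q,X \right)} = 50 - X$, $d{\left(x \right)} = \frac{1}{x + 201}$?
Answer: $\frac{16316}{251363} \approx 0.06491$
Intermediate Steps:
$d{\left(x \right)} = \frac{1}{201 + x}$
$o{\left(f,M \right)} = 113 + M + f$ ($o{\left(f,M \right)} = \left(M + f\right) + 113 = 113 + M + f$)
$\frac{d{\left(-52 \right)} + y{\left(-29,-169 \right)}}{3320 + o{\left(-46,-13 \right)}} = \frac{\frac{1}{201 - 52} + \left(50 - -169\right)}{3320 - -54} = \frac{\frac{1}{149} + \left(50 + 169\right)}{3320 + 54} = \frac{\frac{1}{149} + 219}{3374} = \frac{32632}{149} \cdot \frac{1}{3374} = \frac{16316}{251363}$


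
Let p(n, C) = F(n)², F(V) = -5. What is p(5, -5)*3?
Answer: 75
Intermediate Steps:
p(n, C) = 25 (p(n, C) = (-5)² = 25)
p(5, -5)*3 = 25*3 = 75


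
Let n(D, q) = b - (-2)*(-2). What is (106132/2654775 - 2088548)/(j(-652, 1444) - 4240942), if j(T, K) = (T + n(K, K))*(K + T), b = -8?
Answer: 2772312455284/6327430556625 ≈ 0.43814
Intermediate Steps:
n(D, q) = -12 (n(D, q) = -8 - (-2)*(-2) = -8 - 1*4 = -8 - 4 = -12)
j(T, K) = (-12 + T)*(K + T) (j(T, K) = (T - 12)*(K + T) = (-12 + T)*(K + T))
(106132/2654775 - 2088548)/(j(-652, 1444) - 4240942) = (106132/2654775 - 2088548)/(((-652)² - 12*1444 - 12*(-652) + 1444*(-652)) - 4240942) = (106132*(1/2654775) - 2088548)/((425104 - 17328 + 7824 - 941488) - 4240942) = (106132/2654775 - 2088548)/(-525888 - 4240942) = -5544624910568/2654775/(-4766830) = -5544624910568/2654775*(-1/4766830) = 2772312455284/6327430556625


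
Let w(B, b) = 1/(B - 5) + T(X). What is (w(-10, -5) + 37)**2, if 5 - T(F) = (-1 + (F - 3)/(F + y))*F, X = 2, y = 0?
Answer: 454276/225 ≈ 2019.0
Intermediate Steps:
T(F) = 5 - F*(-1 + (-3 + F)/F) (T(F) = 5 - (-1 + (F - 3)/(F + 0))*F = 5 - (-1 + (-3 + F)/F)*F = 5 - F*(-1 + (-3 + F)/F))
w(B, b) = 8 + 1/(-5 + B) (w(B, b) = 1/(B - 5) + 8 = 1/(-5 + B) + 8 = 8 + 1/(-5 + B))
(w(-10, -5) + 37)**2 = ((-39 + 8*(-10))/(-5 - 10) + 37)**2 = ((-39 - 80)/(-15) + 37)**2 = (-1/15*(-119) + 37)**2 = (119/15 + 37)**2 = (674/15)**2 = 454276/225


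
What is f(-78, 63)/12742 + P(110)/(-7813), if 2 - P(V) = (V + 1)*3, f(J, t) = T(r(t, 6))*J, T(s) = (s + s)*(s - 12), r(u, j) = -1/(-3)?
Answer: 13436233/149329869 ≈ 0.089977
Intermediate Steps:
r(u, j) = ⅓ (r(u, j) = -1*(-⅓) = ⅓)
T(s) = 2*s*(-12 + s) (T(s) = (2*s)*(-12 + s) = 2*s*(-12 + s))
f(J, t) = -70*J/9 (f(J, t) = (2*(⅓)*(-12 + ⅓))*J = (2*(⅓)*(-35/3))*J = -70*J/9)
P(V) = -1 - 3*V (P(V) = 2 - (V + 1)*3 = 2 - (1 + V)*3 = 2 - (3 + 3*V) = 2 + (-3 - 3*V) = -1 - 3*V)
f(-78, 63)/12742 + P(110)/(-7813) = -70/9*(-78)/12742 + (-1 - 3*110)/(-7813) = (1820/3)*(1/12742) + (-1 - 330)*(-1/7813) = 910/19113 - 331*(-1/7813) = 910/19113 + 331/7813 = 13436233/149329869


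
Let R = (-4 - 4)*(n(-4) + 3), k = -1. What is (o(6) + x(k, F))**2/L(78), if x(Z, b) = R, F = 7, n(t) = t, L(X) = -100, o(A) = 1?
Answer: -81/100 ≈ -0.81000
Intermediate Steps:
R = 8 (R = (-4 - 4)*(-4 + 3) = -8*(-1) = 8)
x(Z, b) = 8
(o(6) + x(k, F))**2/L(78) = (1 + 8)**2/(-100) = 9**2*(-1/100) = 81*(-1/100) = -81/100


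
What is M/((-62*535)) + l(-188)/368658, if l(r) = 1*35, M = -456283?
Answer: 42053384791/3057096465 ≈ 13.756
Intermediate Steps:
l(r) = 35
M/((-62*535)) + l(-188)/368658 = -456283/((-62*535)) + 35/368658 = -456283/(-33170) + 35*(1/368658) = -456283*(-1/33170) + 35/368658 = 456283/33170 + 35/368658 = 42053384791/3057096465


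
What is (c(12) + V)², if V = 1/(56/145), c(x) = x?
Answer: 667489/3136 ≈ 212.85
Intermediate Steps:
V = 145/56 (V = 1/(56*(1/145)) = 1/(56/145) = 145/56 ≈ 2.5893)
(c(12) + V)² = (12 + 145/56)² = (817/56)² = 667489/3136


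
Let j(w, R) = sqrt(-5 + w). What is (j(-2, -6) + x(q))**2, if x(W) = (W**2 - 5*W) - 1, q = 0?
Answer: (1 - I*sqrt(7))**2 ≈ -6.0 - 5.2915*I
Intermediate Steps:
x(W) = -1 + W**2 - 5*W
(j(-2, -6) + x(q))**2 = (sqrt(-5 - 2) + (-1 + 0**2 - 5*0))**2 = (sqrt(-7) + (-1 + 0 + 0))**2 = (I*sqrt(7) - 1)**2 = (-1 + I*sqrt(7))**2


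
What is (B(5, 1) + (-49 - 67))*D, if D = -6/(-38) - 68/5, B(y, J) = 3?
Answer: 144301/95 ≈ 1519.0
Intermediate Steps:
D = -1277/95 (D = -6*(-1/38) - 68*⅕ = 3/19 - 68/5 = -1277/95 ≈ -13.442)
(B(5, 1) + (-49 - 67))*D = (3 + (-49 - 67))*(-1277/95) = (3 - 116)*(-1277/95) = -113*(-1277/95) = 144301/95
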